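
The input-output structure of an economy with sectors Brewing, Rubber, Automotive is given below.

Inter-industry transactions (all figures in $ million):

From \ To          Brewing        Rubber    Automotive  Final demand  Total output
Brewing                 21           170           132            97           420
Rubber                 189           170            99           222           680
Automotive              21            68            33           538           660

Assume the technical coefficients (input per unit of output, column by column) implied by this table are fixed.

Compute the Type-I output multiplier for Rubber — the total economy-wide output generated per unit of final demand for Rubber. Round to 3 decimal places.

Technical coefficients a_ij = z_ij / X_j:
  a_11 = 21/420 = 0.05, a_21 = 189/420 = 0.45, a_31 = 21/420 = 0.05
  a_12 = 170/680 = 0.25, a_22 = 170/680 = 0.25, a_32 = 68/680 = 0.10
  a_13 = 132/660 = 0.20, a_23 = 99/660 = 0.15, a_33 = 33/660 = 0.05
I − A =
  [   0.95    -0.25    -0.20]
  [  -0.45     0.75    -0.15]
  [  -0.05    -0.10     0.95]
Cofactors of I−A, C_ij = (−1)^(i+j)·(minor ij) (rows/columns in the sector order above):
  C_11 = (0.75)(0.95) − (-0.15)(-0.10) = 0.6975
  C_12 = −[(-0.45)(0.95) − (-0.15)(-0.05)] = 0.4350
  C_13 = (-0.45)(-0.10) − (0.75)(-0.05) = 0.0825
  C_21 = −[(-0.25)(0.95) − (-0.20)(-0.10)] = 0.2575
  C_22 = (0.95)(0.95) − (-0.20)(-0.05) = 0.8925
  C_23 = −[(0.95)(-0.10) − (-0.25)(-0.05)] = 0.1075
  C_31 = (-0.25)(-0.15) − (-0.20)(0.75) = 0.1875
  C_32 = −[(0.95)(-0.15) − (-0.20)(-0.45)] = 0.2325
  C_33 = (0.95)(0.75) − (-0.25)(-0.45) = 0.6000
det(I−A) = Σ_j (I−A)_1j·C_1j = (0.95)(0.6975) + (-0.25)(0.4350) + (-0.20)(0.0825) = 0.537375
adj(I−A) = Cᵀ =
  [ 0.6975   0.2575   0.1875]
  [ 0.4350   0.8925   0.2325]
  [ 0.0825   0.1075   0.6000]
(I − A)⁻¹ = adj(I−A) / det(I−A) ≈
  [   1.2980     0.4792     0.3489]
  [   0.8095     1.6609     0.4327]
  [   0.1535     0.2000     1.1165]
The output multiplier for sector j is the column-j sum of the Leontief inverse (I − A)⁻¹ = adj(I−A) / det(I−A).
Column 2 of adj(I−A): (0.2575, 0.8925, 0.1075); det(I−A) = 0.537375.
m_2 = (0.2575 + 0.8925 + 0.1075) / 0.537375 = 1.2575 / 0.537375 ≈ 2.340.

m_2 = 2.340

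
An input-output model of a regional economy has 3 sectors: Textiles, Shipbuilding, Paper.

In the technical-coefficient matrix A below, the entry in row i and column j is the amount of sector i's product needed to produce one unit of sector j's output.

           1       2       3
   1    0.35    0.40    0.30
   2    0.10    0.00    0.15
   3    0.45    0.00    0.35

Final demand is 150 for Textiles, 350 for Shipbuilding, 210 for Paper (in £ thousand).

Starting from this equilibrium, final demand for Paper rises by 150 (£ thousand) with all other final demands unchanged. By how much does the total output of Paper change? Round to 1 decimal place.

I − A =
  [   0.65    -0.40    -0.30]
  [  -0.10     1.00    -0.15]
  [  -0.45     0.00     0.65]
Cofactors of I−A, C_ij = (−1)^(i+j)·(minor ij) (rows/columns in the sector order above):
  C_11 = (1.00)(0.65) − (-0.15)(0.00) = 0.6500
  C_12 = −[(-0.10)(0.65) − (-0.15)(-0.45)] = 0.1325
  C_13 = (-0.10)(0.00) − (1.00)(-0.45) = 0.4500
  C_21 = −[(-0.40)(0.65) − (-0.30)(0.00)] = 0.2600
  C_22 = (0.65)(0.65) − (-0.30)(-0.45) = 0.2875
  C_23 = −[(0.65)(0.00) − (-0.40)(-0.45)] = 0.1800
  C_31 = (-0.40)(-0.15) − (-0.30)(1.00) = 0.3600
  C_32 = −[(0.65)(-0.15) − (-0.30)(-0.10)] = 0.1275
  C_33 = (0.65)(1.00) − (-0.40)(-0.10) = 0.6100
det(I−A) = Σ_j (I−A)_1j·C_1j = (0.65)(0.6500) + (-0.40)(0.1325) + (-0.30)(0.4500) = 0.2345
adj(I−A) = Cᵀ =
  [ 0.6500   0.2600   0.3600]
  [ 0.1325   0.2875   0.1275]
  [ 0.4500   0.1800   0.6100]
(I − A)⁻¹ = adj(I−A) / det(I−A) ≈
  [   2.7719     1.1087     1.5352]
  [   0.5650     1.2260     0.5437]
  [   1.9190     0.7676     2.6013]
Δx = (I − A)⁻¹ Δd with Δd having +150 in the Paper component and 0 elsewhere.
So Δx_3 = L_33 · (+150), where L_33 = adj(I−A)_33 / det(I−A) = 0.6100 / 0.2345.
Δx_3 = 0.6100 × (+150) / 0.2345 = 91.50 / 0.2345 ≈ 390.2.

Δx_3 = 390.2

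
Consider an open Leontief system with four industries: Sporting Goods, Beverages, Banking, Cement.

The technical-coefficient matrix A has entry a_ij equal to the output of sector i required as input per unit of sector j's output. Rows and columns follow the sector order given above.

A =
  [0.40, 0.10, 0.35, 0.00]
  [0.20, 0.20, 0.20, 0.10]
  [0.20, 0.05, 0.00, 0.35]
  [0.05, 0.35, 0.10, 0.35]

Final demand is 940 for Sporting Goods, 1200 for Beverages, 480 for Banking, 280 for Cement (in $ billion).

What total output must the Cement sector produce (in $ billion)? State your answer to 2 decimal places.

x_4 = 2839.49

I − A =
  [   0.60    -0.10    -0.35     0.00]
  [  -0.20     0.80    -0.20    -0.10]
  [  -0.20    -0.05     1.00    -0.35]
  [  -0.05    -0.35    -0.10     0.65]
Compute the cofactors C_ij = (−1)^(i+j)·(3×3 minor ij) of I−A; the adjugate is their transpose:
adj(I−A) = Cᵀ =
  [ 0.425500   0.115750   0.183750   0.116750]
  [ 0.159500   0.317375   0.131250   0.119500]
  [ 0.142250   0.107750   0.277500   0.166000]
  [ 0.140500   0.196375   0.127500   0.390500]
det(I−A) = Σ_j (I−A)_1j·C_1j = (0.60)(0.425500) + (-0.10)(0.159500) + (-0.35)(0.142250) + (0.00)(0.140500) = 0.1895625
(I − A)⁻¹ = adj(I−A) / det(I−A) ≈
  [   2.2446     0.6106     0.9693     0.6159]
  [   0.8414     1.6742     0.6924     0.6304]
  [   0.7504     0.5684     1.4639     0.8757]
  [   0.7412     1.0359     0.6726     2.0600]
x = (I − A)⁻¹ d = adj(I−A)·d / det(I−A), with det(I−A) = 0.1895625:
  x_1 = (0.425500·940 + 0.115750·1200 + 0.183750·480 + 0.116750·280) / 0.1895625 = 659.76 / 0.1895625 ≈ 3480.44
  x_2 = (0.159500·940 + 0.317375·1200 + 0.131250·480 + 0.119500·280) / 0.1895625 = 627.24 / 0.1895625 ≈ 3308.88
  x_3 = (0.142250·940 + 0.107750·1200 + 0.277500·480 + 0.166000·280) / 0.1895625 = 442.695 / 0.1895625 ≈ 2335.35
  x_4 = (0.140500·940 + 0.196375·1200 + 0.127500·480 + 0.390500·280) / 0.1895625 = 538.26 / 0.1895625 ≈ 2839.49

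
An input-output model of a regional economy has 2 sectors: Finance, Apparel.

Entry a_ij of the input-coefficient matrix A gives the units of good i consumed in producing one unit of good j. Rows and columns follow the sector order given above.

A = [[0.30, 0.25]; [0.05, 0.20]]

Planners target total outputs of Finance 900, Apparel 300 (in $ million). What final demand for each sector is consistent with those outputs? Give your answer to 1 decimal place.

I − A =
  [   0.70    -0.25]
  [  -0.05     0.80]
d = (I − A) x:
  d_F = (+0.70)·900 + (-0.25)·300 = 555.0
  d_A = (-0.05)·900 + (+0.80)·300 = 195.0

d_F = 555.0, d_A = 195.0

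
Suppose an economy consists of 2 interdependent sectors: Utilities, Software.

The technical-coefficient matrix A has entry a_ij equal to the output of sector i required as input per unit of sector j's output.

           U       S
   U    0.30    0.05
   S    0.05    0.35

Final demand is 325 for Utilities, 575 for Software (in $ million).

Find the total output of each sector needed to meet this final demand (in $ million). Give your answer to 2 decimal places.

x_U = 530.39, x_S = 925.41

I − A =
  [   0.70    -0.05]
  [  -0.05     0.65]
det(I−A) = (0.70)(0.65) − (-0.05)(-0.05) = 0.4525
adj(I−A) = [[0.65, 0.05], [0.05, 0.70]]
(I − A)⁻¹ = adj(I−A) / det(I−A) ≈
  [   1.4365     0.1105]
  [   0.1105     1.5470]
x = (I − A)⁻¹ d = adj(I−A)·d / det(I−A), with det(I−A) = 0.4525:
  x_U = (0.65·325 + 0.05·575) / 0.4525 = 240.00 / 0.4525 ≈ 530.39
  x_S = (0.05·325 + 0.70·575) / 0.4525 = 418.75 / 0.4525 ≈ 925.41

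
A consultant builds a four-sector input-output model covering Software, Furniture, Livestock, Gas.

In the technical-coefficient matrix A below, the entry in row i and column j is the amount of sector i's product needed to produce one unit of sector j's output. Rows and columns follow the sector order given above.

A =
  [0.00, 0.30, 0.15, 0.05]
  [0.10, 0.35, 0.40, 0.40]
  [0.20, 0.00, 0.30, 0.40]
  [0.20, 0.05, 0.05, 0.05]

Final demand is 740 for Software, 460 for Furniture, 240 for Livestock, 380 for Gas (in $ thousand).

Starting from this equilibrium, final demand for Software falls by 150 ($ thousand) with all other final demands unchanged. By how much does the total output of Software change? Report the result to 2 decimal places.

Δx_1 = -201.16

I − A =
  [   1.00    -0.30    -0.15    -0.05]
  [  -0.10     0.65    -0.40    -0.40]
  [  -0.20     0.00     0.70    -0.40]
  [  -0.20    -0.05    -0.05     0.95]
Compute the cofactors C_ij = (−1)^(i+j)·(3×3 minor ij) of I−A; the adjugate is their transpose:
adj(I−A) = Cᵀ =
  [ 0.39725   0.19825   0.21225   0.19375]
  [ 0.23250   0.59700   0.42250   0.44150]
  [ 0.17350   0.10150   0.53825   0.27850]
  [ 0.10500   0.07850   0.09525   0.39050]
det(I−A) = Σ_j (I−A)_1j·C_1j = (1.00)(0.39725) + (-0.30)(0.23250) + (-0.15)(0.17350) + (-0.05)(0.10500) = 0.296225
(I − A)⁻¹ = adj(I−A) / det(I−A) ≈
  [   1.3410     0.6693     0.7165     0.6541]
  [   0.7849     2.0154     1.4263     1.4904]
  [   0.5857     0.3426     1.8170     0.9402]
  [   0.3545     0.2650     0.3215     1.3183]
Δx = (I − A)⁻¹ Δd with Δd having -150 in the Software component and 0 elsewhere.
So Δx_1 = L_11 · (-150), where L_11 = adj(I−A)_11 / det(I−A) = 0.39725 / 0.296225.
Δx_1 = 0.39725 × (-150) / 0.296225 = -59.5875 / 0.296225 ≈ -201.16.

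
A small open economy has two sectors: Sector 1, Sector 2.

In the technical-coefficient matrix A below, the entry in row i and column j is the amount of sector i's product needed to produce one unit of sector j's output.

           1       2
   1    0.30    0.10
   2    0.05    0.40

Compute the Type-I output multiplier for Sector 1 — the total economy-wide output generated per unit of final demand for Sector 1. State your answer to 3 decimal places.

m_1 = 1.566

I − A =
  [   0.70    -0.10]
  [  -0.05     0.60]
det(I−A) = (0.70)(0.60) − (-0.10)(-0.05) = 0.4150
adj(I−A) = [[0.60, 0.10], [0.05, 0.70]]
(I − A)⁻¹ = adj(I−A) / det(I−A) ≈
  [   1.4458     0.2410]
  [   0.1205     1.6867]
The output multiplier for sector j is the column-j sum of the Leontief inverse (I − A)⁻¹ = adj(I−A) / det(I−A).
Column 1 of adj(I−A): (0.60, 0.05); det(I−A) = 0.4150.
m_1 = (0.60 + 0.05) / 0.4150 = 0.65 / 0.4150 ≈ 1.566.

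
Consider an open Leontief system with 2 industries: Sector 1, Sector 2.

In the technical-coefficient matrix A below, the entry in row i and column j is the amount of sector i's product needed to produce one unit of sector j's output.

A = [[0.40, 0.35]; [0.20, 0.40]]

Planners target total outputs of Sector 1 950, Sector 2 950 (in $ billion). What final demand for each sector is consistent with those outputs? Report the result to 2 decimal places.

I − A =
  [   0.60    -0.35]
  [  -0.20     0.60]
d = (I − A) x:
  d_1 = (+0.60)·950 + (-0.35)·950 = 237.50
  d_2 = (-0.20)·950 + (+0.60)·950 = 380.00

d_1 = 237.50, d_2 = 380.00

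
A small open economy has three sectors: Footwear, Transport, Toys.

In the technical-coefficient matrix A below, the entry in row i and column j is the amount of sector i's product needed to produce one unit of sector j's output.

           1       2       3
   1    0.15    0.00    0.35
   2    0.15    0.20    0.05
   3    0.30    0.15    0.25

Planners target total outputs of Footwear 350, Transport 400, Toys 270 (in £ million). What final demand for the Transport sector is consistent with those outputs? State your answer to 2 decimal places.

I − A =
  [   0.85     0.00    -0.35]
  [  -0.15     0.80    -0.05]
  [  -0.30    -0.15     0.75]
d = (I − A) x:
  d_1 = (+0.85)·350 + (+0.00)·400 + (-0.35)·270 = 203.00
  d_2 = (-0.15)·350 + (+0.80)·400 + (-0.05)·270 = 254.00
  d_3 = (-0.30)·350 + (-0.15)·400 + (+0.75)·270 = 37.50

d_2 = 254.00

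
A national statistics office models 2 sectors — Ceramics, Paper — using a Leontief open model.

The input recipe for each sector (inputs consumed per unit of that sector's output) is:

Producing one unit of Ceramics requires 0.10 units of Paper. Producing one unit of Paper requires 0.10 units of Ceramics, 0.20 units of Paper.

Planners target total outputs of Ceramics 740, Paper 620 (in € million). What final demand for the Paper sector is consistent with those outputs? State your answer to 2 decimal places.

d_P = 422.00

I − A =
  [   1.00    -0.10]
  [  -0.10     0.80]
d = (I − A) x:
  d_C = (+1.00)·740 + (-0.10)·620 = 678.00
  d_P = (-0.10)·740 + (+0.80)·620 = 422.00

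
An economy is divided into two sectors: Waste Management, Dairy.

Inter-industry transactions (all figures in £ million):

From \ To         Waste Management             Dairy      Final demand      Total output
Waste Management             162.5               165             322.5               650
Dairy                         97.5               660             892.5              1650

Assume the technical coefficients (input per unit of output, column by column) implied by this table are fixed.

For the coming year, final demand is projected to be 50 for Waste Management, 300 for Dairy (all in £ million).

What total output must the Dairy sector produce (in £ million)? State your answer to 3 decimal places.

Technical coefficients a_ij = z_ij / X_j:
  a_WW = 162.5/650 = 0.25, a_DW = 97.5/650 = 0.15
  a_WD = 165/1650 = 0.10, a_DD = 660/1650 = 0.40
I − A =
  [   0.75    -0.10]
  [  -0.15     0.60]
det(I−A) = (0.75)(0.60) − (-0.10)(-0.15) = 0.4350
adj(I−A) = [[0.60, 0.10], [0.15, 0.75]]
(I − A)⁻¹ = adj(I−A) / det(I−A) ≈
  [   1.3793     0.2299]
  [   0.3448     1.7241]
x = (I − A)⁻¹ d = adj(I−A)·d / det(I−A), with det(I−A) = 0.4350:
  x_W = (0.60·50 + 0.10·300) / 0.4350 = 60.00 / 0.4350 ≈ 137.931
  x_D = (0.15·50 + 0.75·300) / 0.4350 = 232.50 / 0.4350 ≈ 534.483

x_D = 534.483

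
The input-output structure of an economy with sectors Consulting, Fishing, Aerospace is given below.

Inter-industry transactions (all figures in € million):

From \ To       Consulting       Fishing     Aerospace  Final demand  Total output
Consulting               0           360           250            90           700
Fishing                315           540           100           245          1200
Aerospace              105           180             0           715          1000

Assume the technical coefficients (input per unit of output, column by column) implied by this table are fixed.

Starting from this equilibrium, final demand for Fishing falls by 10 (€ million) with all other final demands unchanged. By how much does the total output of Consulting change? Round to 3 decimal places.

Technical coefficients a_ij = z_ij / X_j:
  a_11 = 0/700 = 0.00, a_21 = 315/700 = 0.45, a_31 = 105/700 = 0.15
  a_12 = 360/1200 = 0.30, a_22 = 540/1200 = 0.45, a_32 = 180/1200 = 0.15
  a_13 = 250/1000 = 0.25, a_23 = 100/1000 = 0.10, a_33 = 0/1000 = 0.00
I − A =
  [   1.00    -0.30    -0.25]
  [  -0.45     0.55    -0.10]
  [  -0.15    -0.15     1.00]
Cofactors of I−A, C_ij = (−1)^(i+j)·(minor ij) (rows/columns in the sector order above):
  C_11 = (0.55)(1.00) − (-0.10)(-0.15) = 0.5350
  C_12 = −[(-0.45)(1.00) − (-0.10)(-0.15)] = 0.4650
  C_13 = (-0.45)(-0.15) − (0.55)(-0.15) = 0.1500
  C_21 = −[(-0.30)(1.00) − (-0.25)(-0.15)] = 0.3375
  C_22 = (1.00)(1.00) − (-0.25)(-0.15) = 0.9625
  C_23 = −[(1.00)(-0.15) − (-0.30)(-0.15)] = 0.1950
  C_31 = (-0.30)(-0.10) − (-0.25)(0.55) = 0.1675
  C_32 = −[(1.00)(-0.10) − (-0.25)(-0.45)] = 0.2125
  C_33 = (1.00)(0.55) − (-0.30)(-0.45) = 0.4150
det(I−A) = Σ_j (I−A)_1j·C_1j = (1.00)(0.5350) + (-0.30)(0.4650) + (-0.25)(0.1500) = 0.3580
adj(I−A) = Cᵀ =
  [ 0.5350   0.3375   0.1675]
  [ 0.4650   0.9625   0.2125]
  [ 0.1500   0.1950   0.4150]
(I − A)⁻¹ = adj(I−A) / det(I−A) ≈
  [   1.4944     0.9427     0.4679]
  [   1.2989     2.6885     0.5936]
  [   0.4190     0.5447     1.1592]
Δx = (I − A)⁻¹ Δd with Δd having -10 in the Fishing component and 0 elsewhere.
So Δx_1 = L_12 · (-10), where L_12 = adj(I−A)_12 / det(I−A) = 0.3375 / 0.3580.
Δx_1 = 0.3375 × (-10) / 0.3580 = -3.375 / 0.3580 ≈ -9.427.

Δx_1 = -9.427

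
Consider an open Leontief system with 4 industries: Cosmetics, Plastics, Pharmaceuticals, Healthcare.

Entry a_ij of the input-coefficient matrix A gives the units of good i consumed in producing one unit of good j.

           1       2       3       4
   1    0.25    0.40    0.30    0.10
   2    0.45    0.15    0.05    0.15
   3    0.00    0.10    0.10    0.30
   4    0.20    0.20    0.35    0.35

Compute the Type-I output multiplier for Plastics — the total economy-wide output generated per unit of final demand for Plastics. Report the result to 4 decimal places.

m_2 = 7.7003

I − A =
  [   0.75    -0.40    -0.30    -0.10]
  [  -0.45     0.85    -0.05    -0.15]
  [   0.00    -0.10     0.90    -0.30]
  [  -0.20    -0.20    -0.35     0.65]
Compute the cofactors C_ij = (−1)^(i+j)·(3×3 minor ij) of I−A; the adjugate is their transpose:
adj(I−A) = Cᵀ =
  [ 0.369500   0.251000   0.221500   0.217000]
  [ 0.246000   0.324000   0.175250   0.193500]
  [ 0.110250   0.115750   0.236875   0.153000]
  [ 0.248750   0.239250   0.249625   0.394500]
det(I−A) = Σ_j (I−A)_1j·C_1j = (0.75)(0.369500) + (-0.40)(0.246000) + (-0.30)(0.110250) + (-0.10)(0.248750) = 0.120775
(I − A)⁻¹ = adj(I−A) / det(I−A) ≈
  [   3.05941     2.07824     1.83399     1.79673]
  [   2.03685     2.68267     1.45105     1.60215]
  [   0.91285     0.95839     1.96129     1.26682]
  [   2.05961     1.98096     2.06686     3.26640]
The output multiplier for sector j is the column-j sum of the Leontief inverse (I − A)⁻¹ = adj(I−A) / det(I−A).
Column 2 of adj(I−A): (0.251000, 0.324000, 0.115750, 0.239250); det(I−A) = 0.120775.
m_2 = (0.251000 + 0.324000 + 0.115750 + 0.239250) / 0.120775 = 0.93 / 0.120775 ≈ 7.7003.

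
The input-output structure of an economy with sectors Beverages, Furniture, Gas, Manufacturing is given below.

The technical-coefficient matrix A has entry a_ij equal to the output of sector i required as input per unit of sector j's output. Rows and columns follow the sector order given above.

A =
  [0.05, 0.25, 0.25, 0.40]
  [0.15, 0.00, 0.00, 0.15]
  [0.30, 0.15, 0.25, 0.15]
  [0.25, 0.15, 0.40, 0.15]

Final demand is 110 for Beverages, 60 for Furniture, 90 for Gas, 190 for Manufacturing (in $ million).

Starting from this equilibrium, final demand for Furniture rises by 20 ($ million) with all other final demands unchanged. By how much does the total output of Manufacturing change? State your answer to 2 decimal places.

I − A =
  [   0.95    -0.25    -0.25    -0.40]
  [  -0.15     1.00     0.00    -0.15]
  [  -0.30    -0.15     0.75    -0.15]
  [  -0.25    -0.15    -0.40     0.85]
Compute the cofactors C_ij = (−1)^(i+j)·(3×3 minor ij) of I−A; the adjugate is their transpose:
adj(I−A) = Cᵀ =
  [ 0.551625   0.250875   0.381875   0.371250]
  [ 0.132750   0.352500   0.122250   0.146250]
  [ 0.313875   0.218625   0.635875   0.298500]
  [ 0.333375   0.238875   0.433125   0.603750]
det(I−A) = Σ_j (I−A)_1j·C_1j = (0.95)(0.551625) + (-0.25)(0.132750) + (-0.25)(0.313875) + (-0.40)(0.333375) = 0.2790375
(I − A)⁻¹ = adj(I−A) / det(I−A) ≈
  [   1.9769     0.8991     1.3685     1.3305]
  [   0.4757     1.2633     0.4381     0.5241]
  [   1.1248     0.7835     2.2788     1.0697]
  [   1.1947     0.8561     1.5522     2.1637]
Δx = (I − A)⁻¹ Δd with Δd having +20 in the Furniture component and 0 elsewhere.
So Δx_M = L_MF · (+20), where L_MF = adj(I−A)_MF / det(I−A) = 0.238875 / 0.2790375.
Δx_M = 0.238875 × (+20) / 0.2790375 = 4.7775 / 0.2790375 ≈ 17.12.

Δx_M = 17.12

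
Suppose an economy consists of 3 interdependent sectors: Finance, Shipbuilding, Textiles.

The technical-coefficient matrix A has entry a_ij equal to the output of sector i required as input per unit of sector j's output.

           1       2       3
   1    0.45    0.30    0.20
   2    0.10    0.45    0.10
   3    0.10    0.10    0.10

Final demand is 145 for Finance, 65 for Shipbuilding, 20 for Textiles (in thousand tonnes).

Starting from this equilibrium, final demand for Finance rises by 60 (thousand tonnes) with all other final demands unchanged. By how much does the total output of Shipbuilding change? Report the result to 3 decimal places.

Δx_2 = 26.816

I − A =
  [   0.55    -0.30    -0.20]
  [  -0.10     0.55    -0.10]
  [  -0.10    -0.10     0.90]
Cofactors of I−A, C_ij = (−1)^(i+j)·(minor ij) (rows/columns in the sector order above):
  C_11 = (0.55)(0.90) − (-0.10)(-0.10) = 0.4850
  C_12 = −[(-0.10)(0.90) − (-0.10)(-0.10)] = 0.1000
  C_13 = (-0.10)(-0.10) − (0.55)(-0.10) = 0.0650
  C_21 = −[(-0.30)(0.90) − (-0.20)(-0.10)] = 0.2900
  C_22 = (0.55)(0.90) − (-0.20)(-0.10) = 0.4750
  C_23 = −[(0.55)(-0.10) − (-0.30)(-0.10)] = 0.0850
  C_31 = (-0.30)(-0.10) − (-0.20)(0.55) = 0.1400
  C_32 = −[(0.55)(-0.10) − (-0.20)(-0.10)] = 0.0750
  C_33 = (0.55)(0.55) − (-0.30)(-0.10) = 0.2725
det(I−A) = Σ_j (I−A)_1j·C_1j = (0.55)(0.4850) + (-0.30)(0.1000) + (-0.20)(0.0650) = 0.22375
adj(I−A) = Cᵀ =
  [ 0.4850   0.2900   0.1400]
  [ 0.1000   0.4750   0.0750]
  [ 0.0650   0.0850   0.2725]
(I − A)⁻¹ = adj(I−A) / det(I−A) ≈
  [   2.1676     1.2961     0.6257]
  [   0.4469     2.1229     0.3352]
  [   0.2905     0.3799     1.2179]
Δx = (I − A)⁻¹ Δd with Δd having +60 in the Finance component and 0 elsewhere.
So Δx_2 = L_21 · (+60), where L_21 = adj(I−A)_21 / det(I−A) = 0.1000 / 0.22375.
Δx_2 = 0.1000 × (+60) / 0.22375 = 6.00 / 0.22375 ≈ 26.816.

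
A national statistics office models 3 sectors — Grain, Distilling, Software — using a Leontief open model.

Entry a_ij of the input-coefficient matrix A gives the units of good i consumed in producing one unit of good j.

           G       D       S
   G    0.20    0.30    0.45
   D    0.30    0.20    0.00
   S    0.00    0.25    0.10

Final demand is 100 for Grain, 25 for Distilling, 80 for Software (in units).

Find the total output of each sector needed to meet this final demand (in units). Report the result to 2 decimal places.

I − A =
  [   0.80    -0.30    -0.45]
  [  -0.30     0.80     0.00]
  [   0.00    -0.25     0.90]
Cofactors of I−A, C_ij = (−1)^(i+j)·(minor ij) (rows/columns in the sector order above):
  C_11 = (0.80)(0.90) − (0.00)(-0.25) = 0.7200
  C_12 = −[(-0.30)(0.90) − (0.00)(0.00)] = 0.2700
  C_13 = (-0.30)(-0.25) − (0.80)(0.00) = 0.0750
  C_21 = −[(-0.30)(0.90) − (-0.45)(-0.25)] = 0.3825
  C_22 = (0.80)(0.90) − (-0.45)(0.00) = 0.7200
  C_23 = −[(0.80)(-0.25) − (-0.30)(0.00)] = 0.2000
  C_31 = (-0.30)(0.00) − (-0.45)(0.80) = 0.3600
  C_32 = −[(0.80)(0.00) − (-0.45)(-0.30)] = 0.1350
  C_33 = (0.80)(0.80) − (-0.30)(-0.30) = 0.5500
det(I−A) = Σ_j (I−A)_1j·C_1j = (0.80)(0.7200) + (-0.30)(0.2700) + (-0.45)(0.0750) = 0.46125
adj(I−A) = Cᵀ =
  [ 0.7200   0.3825   0.3600]
  [ 0.2700   0.7200   0.1350]
  [ 0.0750   0.2000   0.5500]
(I − A)⁻¹ = adj(I−A) / det(I−A) ≈
  [   1.5610     0.8293     0.7805]
  [   0.5854     1.5610     0.2927]
  [   0.1626     0.4336     1.1924]
x = (I − A)⁻¹ d = adj(I−A)·d / det(I−A), with det(I−A) = 0.46125:
  x_G = (0.7200·100 + 0.3825·25 + 0.3600·80) / 0.46125 = 110.3625 / 0.46125 ≈ 239.27
  x_D = (0.2700·100 + 0.7200·25 + 0.1350·80) / 0.46125 = 55.80 / 0.46125 ≈ 120.98
  x_S = (0.0750·100 + 0.2000·25 + 0.5500·80) / 0.46125 = 56.50 / 0.46125 ≈ 122.49

x_G = 239.27, x_D = 120.98, x_S = 122.49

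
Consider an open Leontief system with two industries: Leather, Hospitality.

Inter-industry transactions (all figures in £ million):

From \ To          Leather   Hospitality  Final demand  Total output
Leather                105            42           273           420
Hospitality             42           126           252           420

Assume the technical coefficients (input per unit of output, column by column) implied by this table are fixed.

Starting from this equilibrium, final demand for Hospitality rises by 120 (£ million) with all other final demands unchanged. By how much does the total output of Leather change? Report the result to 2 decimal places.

Δx_L = 23.30

Technical coefficients a_ij = z_ij / X_j:
  a_LL = 105/420 = 0.25, a_HL = 42/420 = 0.10
  a_LH = 42/420 = 0.10, a_HH = 126/420 = 0.30
I − A =
  [   0.75    -0.10]
  [  -0.10     0.70]
det(I−A) = (0.75)(0.70) − (-0.10)(-0.10) = 0.5150
adj(I−A) = [[0.70, 0.10], [0.10, 0.75]]
(I − A)⁻¹ = adj(I−A) / det(I−A) ≈
  [   1.3592     0.1942]
  [   0.1942     1.4563]
Δx = (I − A)⁻¹ Δd with Δd having +120 in the Hospitality component and 0 elsewhere.
So Δx_L = L_LH · (+120), where L_LH = adj(I−A)_LH / det(I−A) = 0.10 / 0.5150.
Δx_L = 0.10 × (+120) / 0.5150 = 12.00 / 0.5150 ≈ 23.30.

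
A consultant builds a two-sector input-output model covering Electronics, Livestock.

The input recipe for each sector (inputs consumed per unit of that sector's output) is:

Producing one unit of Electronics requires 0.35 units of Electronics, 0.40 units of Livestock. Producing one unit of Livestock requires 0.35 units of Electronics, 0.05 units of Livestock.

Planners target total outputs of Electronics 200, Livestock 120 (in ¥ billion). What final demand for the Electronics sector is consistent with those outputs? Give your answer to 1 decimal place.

I − A =
  [   0.65    -0.35]
  [  -0.40     0.95]
d = (I − A) x:
  d_1 = (+0.65)·200 + (-0.35)·120 = 88.0
  d_2 = (-0.40)·200 + (+0.95)·120 = 34.0

d_1 = 88.0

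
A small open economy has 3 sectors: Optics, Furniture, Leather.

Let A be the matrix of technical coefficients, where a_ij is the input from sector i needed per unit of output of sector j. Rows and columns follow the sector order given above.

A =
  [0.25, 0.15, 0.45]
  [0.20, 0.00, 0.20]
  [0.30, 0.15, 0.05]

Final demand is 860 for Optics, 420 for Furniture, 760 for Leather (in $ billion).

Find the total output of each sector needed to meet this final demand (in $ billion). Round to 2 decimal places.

x_O = 2468.65, x_F = 1269.74, x_L = 1780.06

I − A =
  [   0.75    -0.15    -0.45]
  [  -0.20     1.00    -0.20]
  [  -0.30    -0.15     0.95]
Cofactors of I−A, C_ij = (−1)^(i+j)·(minor ij) (rows/columns in the sector order above):
  C_11 = (1.00)(0.95) − (-0.20)(-0.15) = 0.9200
  C_12 = −[(-0.20)(0.95) − (-0.20)(-0.30)] = 0.2500
  C_13 = (-0.20)(-0.15) − (1.00)(-0.30) = 0.3300
  C_21 = −[(-0.15)(0.95) − (-0.45)(-0.15)] = 0.2100
  C_22 = (0.75)(0.95) − (-0.45)(-0.30) = 0.5775
  C_23 = −[(0.75)(-0.15) − (-0.15)(-0.30)] = 0.1575
  C_31 = (-0.15)(-0.20) − (-0.45)(1.00) = 0.4800
  C_32 = −[(0.75)(-0.20) − (-0.45)(-0.20)] = 0.2400
  C_33 = (0.75)(1.00) − (-0.15)(-0.20) = 0.7200
det(I−A) = Σ_j (I−A)_1j·C_1j = (0.75)(0.9200) + (-0.15)(0.2500) + (-0.45)(0.3300) = 0.5040
adj(I−A) = Cᵀ =
  [ 0.9200   0.2100   0.4800]
  [ 0.2500   0.5775   0.2400]
  [ 0.3300   0.1575   0.7200]
(I − A)⁻¹ = adj(I−A) / det(I−A) ≈
  [   1.8254     0.4167     0.9524]
  [   0.4960     1.1458     0.4762]
  [   0.6548     0.3125     1.4286]
x = (I − A)⁻¹ d = adj(I−A)·d / det(I−A), with det(I−A) = 0.5040:
  x_O = (0.9200·860 + 0.2100·420 + 0.4800·760) / 0.5040 = 1244.20 / 0.5040 ≈ 2468.65
  x_F = (0.2500·860 + 0.5775·420 + 0.2400·760) / 0.5040 = 639.95 / 0.5040 ≈ 1269.74
  x_L = (0.3300·860 + 0.1575·420 + 0.7200·760) / 0.5040 = 897.15 / 0.5040 ≈ 1780.06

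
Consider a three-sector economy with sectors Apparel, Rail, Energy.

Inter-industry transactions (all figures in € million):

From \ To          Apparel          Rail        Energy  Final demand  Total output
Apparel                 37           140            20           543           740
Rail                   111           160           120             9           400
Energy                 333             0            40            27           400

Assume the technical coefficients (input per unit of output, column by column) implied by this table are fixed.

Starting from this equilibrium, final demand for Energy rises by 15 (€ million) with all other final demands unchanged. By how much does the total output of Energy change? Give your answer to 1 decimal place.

Δx_E = 19.2

Technical coefficients a_ij = z_ij / X_j:
  a_AA = 37/740 = 0.05, a_RA = 111/740 = 0.15, a_EA = 333/740 = 0.45
  a_AR = 140/400 = 0.35, a_RR = 160/400 = 0.40, a_ER = 0/400 = 0.00
  a_AE = 20/400 = 0.05, a_RE = 120/400 = 0.30, a_EE = 40/400 = 0.10
I − A =
  [   0.95    -0.35    -0.05]
  [  -0.15     0.60    -0.30]
  [  -0.45     0.00     0.90]
Cofactors of I−A, C_ij = (−1)^(i+j)·(minor ij) (rows/columns in the sector order above):
  C_11 = (0.60)(0.90) − (-0.30)(0.00) = 0.5400
  C_12 = −[(-0.15)(0.90) − (-0.30)(-0.45)] = 0.2700
  C_13 = (-0.15)(0.00) − (0.60)(-0.45) = 0.2700
  C_21 = −[(-0.35)(0.90) − (-0.05)(0.00)] = 0.3150
  C_22 = (0.95)(0.90) − (-0.05)(-0.45) = 0.8325
  C_23 = −[(0.95)(0.00) − (-0.35)(-0.45)] = 0.1575
  C_31 = (-0.35)(-0.30) − (-0.05)(0.60) = 0.1350
  C_32 = −[(0.95)(-0.30) − (-0.05)(-0.15)] = 0.2925
  C_33 = (0.95)(0.60) − (-0.35)(-0.15) = 0.5175
det(I−A) = Σ_j (I−A)_1j·C_1j = (0.95)(0.5400) + (-0.35)(0.2700) + (-0.05)(0.2700) = 0.4050
adj(I−A) = Cᵀ =
  [ 0.5400   0.3150   0.1350]
  [ 0.2700   0.8325   0.2925]
  [ 0.2700   0.1575   0.5175]
(I − A)⁻¹ = adj(I−A) / det(I−A) ≈
  [   1.3333     0.7778     0.3333]
  [   0.6667     2.0556     0.7222]
  [   0.6667     0.3889     1.2778]
Δx = (I − A)⁻¹ Δd with Δd having +15 in the Energy component and 0 elsewhere.
So Δx_E = L_EE · (+15), where L_EE = adj(I−A)_EE / det(I−A) = 0.5175 / 0.4050.
Δx_E = 0.5175 × (+15) / 0.4050 = 7.7625 / 0.4050 ≈ 19.2.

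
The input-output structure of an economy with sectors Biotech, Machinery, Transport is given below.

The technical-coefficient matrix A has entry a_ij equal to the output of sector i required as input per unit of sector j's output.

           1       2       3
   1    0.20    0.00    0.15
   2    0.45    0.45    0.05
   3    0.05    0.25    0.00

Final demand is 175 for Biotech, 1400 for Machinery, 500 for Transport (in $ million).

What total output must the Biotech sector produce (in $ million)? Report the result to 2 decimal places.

I − A =
  [   0.80     0.00    -0.15]
  [  -0.45     0.55    -0.05]
  [  -0.05    -0.25     1.00]
Cofactors of I−A, C_ij = (−1)^(i+j)·(minor ij) (rows/columns in the sector order above):
  C_11 = (0.55)(1.00) − (-0.05)(-0.25) = 0.5375
  C_12 = −[(-0.45)(1.00) − (-0.05)(-0.05)] = 0.4525
  C_13 = (-0.45)(-0.25) − (0.55)(-0.05) = 0.1400
  C_21 = −[(0.00)(1.00) − (-0.15)(-0.25)] = 0.0375
  C_22 = (0.80)(1.00) − (-0.15)(-0.05) = 0.7925
  C_23 = −[(0.80)(-0.25) − (0.00)(-0.05)] = 0.2000
  C_31 = (0.00)(-0.05) − (-0.15)(0.55) = 0.0825
  C_32 = −[(0.80)(-0.05) − (-0.15)(-0.45)] = 0.1075
  C_33 = (0.80)(0.55) − (0.00)(-0.45) = 0.4400
det(I−A) = Σ_j (I−A)_1j·C_1j = (0.80)(0.5375) + (0.00)(0.4525) + (-0.15)(0.1400) = 0.4090
adj(I−A) = Cᵀ =
  [ 0.5375   0.0375   0.0825]
  [ 0.4525   0.7925   0.1075]
  [ 0.1400   0.2000   0.4400]
(I − A)⁻¹ = adj(I−A) / det(I−A) ≈
  [   1.3142     0.0917     0.2017]
  [   1.1064     1.9377     0.2628]
  [   0.3423     0.4890     1.0758]
x = (I − A)⁻¹ d = adj(I−A)·d / det(I−A), with det(I−A) = 0.4090:
  x_1 = (0.5375·175 + 0.0375·1400 + 0.0825·500) / 0.4090 = 187.8125 / 0.4090 ≈ 459.20
  x_2 = (0.4525·175 + 0.7925·1400 + 0.1075·500) / 0.4090 = 1242.4375 / 0.4090 ≈ 3037.74
  x_3 = (0.1400·175 + 0.2000·1400 + 0.4400·500) / 0.4090 = 524.50 / 0.4090 ≈ 1282.40

x_1 = 459.20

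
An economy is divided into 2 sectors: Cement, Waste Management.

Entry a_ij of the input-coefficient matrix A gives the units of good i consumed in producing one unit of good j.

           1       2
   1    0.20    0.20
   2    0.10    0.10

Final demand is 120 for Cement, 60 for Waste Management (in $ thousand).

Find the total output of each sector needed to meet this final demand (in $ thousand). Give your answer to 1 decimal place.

I − A =
  [   0.80    -0.20]
  [  -0.10     0.90]
det(I−A) = (0.80)(0.90) − (-0.20)(-0.10) = 0.7000
adj(I−A) = [[0.90, 0.20], [0.10, 0.80]]
(I − A)⁻¹ = adj(I−A) / det(I−A) ≈
  [   1.2857     0.2857]
  [   0.1429     1.1429]
x = (I − A)⁻¹ d = adj(I−A)·d / det(I−A), with det(I−A) = 0.7000:
  x_1 = (0.90·120 + 0.20·60) / 0.7000 = 120.00 / 0.7000 ≈ 171.4
  x_2 = (0.10·120 + 0.80·60) / 0.7000 = 60.00 / 0.7000 ≈ 85.7

x_1 = 171.4, x_2 = 85.7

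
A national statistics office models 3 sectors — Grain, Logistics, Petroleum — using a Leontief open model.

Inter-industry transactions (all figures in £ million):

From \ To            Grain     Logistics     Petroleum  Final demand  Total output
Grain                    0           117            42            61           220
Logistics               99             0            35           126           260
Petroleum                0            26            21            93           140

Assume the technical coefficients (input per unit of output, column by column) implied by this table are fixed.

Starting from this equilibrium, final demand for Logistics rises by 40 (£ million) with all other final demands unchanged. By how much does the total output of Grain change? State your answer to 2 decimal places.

Δx_1 = 25.81

Technical coefficients a_ij = z_ij / X_j:
  a_11 = 0/220 = 0.00, a_21 = 99/220 = 0.45, a_31 = 0/220 = 0.00
  a_12 = 117/260 = 0.45, a_22 = 0/260 = 0.00, a_32 = 26/260 = 0.10
  a_13 = 42/140 = 0.30, a_23 = 35/140 = 0.25, a_33 = 21/140 = 0.15
I − A =
  [   1.00    -0.45    -0.30]
  [  -0.45     1.00    -0.25]
  [   0.00    -0.10     0.85]
Cofactors of I−A, C_ij = (−1)^(i+j)·(minor ij) (rows/columns in the sector order above):
  C_11 = (1.00)(0.85) − (-0.25)(-0.10) = 0.8250
  C_12 = −[(-0.45)(0.85) − (-0.25)(0.00)] = 0.3825
  C_13 = (-0.45)(-0.10) − (1.00)(0.00) = 0.0450
  C_21 = −[(-0.45)(0.85) − (-0.30)(-0.10)] = 0.4125
  C_22 = (1.00)(0.85) − (-0.30)(0.00) = 0.8500
  C_23 = −[(1.00)(-0.10) − (-0.45)(0.00)] = 0.1000
  C_31 = (-0.45)(-0.25) − (-0.30)(1.00) = 0.4125
  C_32 = −[(1.00)(-0.25) − (-0.30)(-0.45)] = 0.3850
  C_33 = (1.00)(1.00) − (-0.45)(-0.45) = 0.7975
det(I−A) = Σ_j (I−A)_1j·C_1j = (1.00)(0.8250) + (-0.45)(0.3825) + (-0.30)(0.0450) = 0.639375
adj(I−A) = Cᵀ =
  [ 0.8250   0.4125   0.4125]
  [ 0.3825   0.8500   0.3850]
  [ 0.0450   0.1000   0.7975]
(I − A)⁻¹ = adj(I−A) / det(I−A) ≈
  [   1.2903     0.6452     0.6452]
  [   0.5982     1.3294     0.6022]
  [   0.0704     0.1564     1.2473]
Δx = (I − A)⁻¹ Δd with Δd having +40 in the Logistics component and 0 elsewhere.
So Δx_1 = L_12 · (+40), where L_12 = adj(I−A)_12 / det(I−A) = 0.4125 / 0.639375.
Δx_1 = 0.4125 × (+40) / 0.639375 = 16.50 / 0.639375 ≈ 25.81.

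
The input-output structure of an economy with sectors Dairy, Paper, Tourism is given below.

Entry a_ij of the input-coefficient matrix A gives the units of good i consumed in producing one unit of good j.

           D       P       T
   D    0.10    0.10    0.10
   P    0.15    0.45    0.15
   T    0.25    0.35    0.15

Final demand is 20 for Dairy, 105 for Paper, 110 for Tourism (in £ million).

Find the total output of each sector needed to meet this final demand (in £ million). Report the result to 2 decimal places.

I − A =
  [   0.90    -0.10    -0.10]
  [  -0.15     0.55    -0.15]
  [  -0.25    -0.35     0.85]
Cofactors of I−A, C_ij = (−1)^(i+j)·(minor ij) (rows/columns in the sector order above):
  C_11 = (0.55)(0.85) − (-0.15)(-0.35) = 0.4150
  C_12 = −[(-0.15)(0.85) − (-0.15)(-0.25)] = 0.1650
  C_13 = (-0.15)(-0.35) − (0.55)(-0.25) = 0.1900
  C_21 = −[(-0.10)(0.85) − (-0.10)(-0.35)] = 0.1200
  C_22 = (0.90)(0.85) − (-0.10)(-0.25) = 0.7400
  C_23 = −[(0.90)(-0.35) − (-0.10)(-0.25)] = 0.3400
  C_31 = (-0.10)(-0.15) − (-0.10)(0.55) = 0.0700
  C_32 = −[(0.90)(-0.15) − (-0.10)(-0.15)] = 0.1500
  C_33 = (0.90)(0.55) − (-0.10)(-0.15) = 0.4800
det(I−A) = Σ_j (I−A)_1j·C_1j = (0.90)(0.4150) + (-0.10)(0.1650) + (-0.10)(0.1900) = 0.3380
adj(I−A) = Cᵀ =
  [ 0.4150   0.1200   0.0700]
  [ 0.1650   0.7400   0.1500]
  [ 0.1900   0.3400   0.4800]
(I − A)⁻¹ = adj(I−A) / det(I−A) ≈
  [   1.2278     0.3550     0.2071]
  [   0.4882     2.1893     0.4438]
  [   0.5621     1.0059     1.4201]
x = (I − A)⁻¹ d = adj(I−A)·d / det(I−A), with det(I−A) = 0.3380:
  x_D = (0.4150·20 + 0.1200·105 + 0.0700·110) / 0.3380 = 28.60 / 0.3380 ≈ 84.62
  x_P = (0.1650·20 + 0.7400·105 + 0.1500·110) / 0.3380 = 97.50 / 0.3380 ≈ 288.46
  x_T = (0.1900·20 + 0.3400·105 + 0.4800·110) / 0.3380 = 92.30 / 0.3380 ≈ 273.08

x_D = 84.62, x_P = 288.46, x_T = 273.08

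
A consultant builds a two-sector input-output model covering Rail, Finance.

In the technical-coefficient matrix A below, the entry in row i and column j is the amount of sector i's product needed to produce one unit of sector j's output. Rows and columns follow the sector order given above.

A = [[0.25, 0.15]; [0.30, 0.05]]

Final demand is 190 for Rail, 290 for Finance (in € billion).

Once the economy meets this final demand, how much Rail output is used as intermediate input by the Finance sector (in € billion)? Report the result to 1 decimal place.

I − A =
  [   0.75    -0.15]
  [  -0.30     0.95]
det(I−A) = (0.75)(0.95) − (-0.15)(-0.30) = 0.6675
adj(I−A) = [[0.95, 0.15], [0.30, 0.75]]
(I − A)⁻¹ = adj(I−A) / det(I−A) ≈
  [   1.4232     0.2247]
  [   0.4494     1.1236]
First solve x = (I − A)⁻¹ d = adj(I−A)·d / det(I−A); in particular x_2 = (0.30·190 + 0.75·290) / 0.6675 = 274.50 / 0.6675 ≈ 411.236.
Intermediate flow from 1 to 2: z_12 = a_12 · x_2 = 0.15 × 274.50 / 0.6675 = 41.175 / 0.6675 ≈ 61.7.

z_12 = 61.7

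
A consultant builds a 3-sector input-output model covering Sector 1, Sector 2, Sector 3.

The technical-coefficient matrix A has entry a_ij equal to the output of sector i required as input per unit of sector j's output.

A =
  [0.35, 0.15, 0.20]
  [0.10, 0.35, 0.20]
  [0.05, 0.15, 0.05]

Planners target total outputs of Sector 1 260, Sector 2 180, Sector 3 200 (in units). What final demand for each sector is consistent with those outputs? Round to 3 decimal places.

d_1 = 102.000, d_2 = 51.000, d_3 = 150.000

I − A =
  [   0.65    -0.15    -0.20]
  [  -0.10     0.65    -0.20]
  [  -0.05    -0.15     0.95]
d = (I − A) x:
  d_1 = (+0.65)·260 + (-0.15)·180 + (-0.20)·200 = 102.000
  d_2 = (-0.10)·260 + (+0.65)·180 + (-0.20)·200 = 51.000
  d_3 = (-0.05)·260 + (-0.15)·180 + (+0.95)·200 = 150.000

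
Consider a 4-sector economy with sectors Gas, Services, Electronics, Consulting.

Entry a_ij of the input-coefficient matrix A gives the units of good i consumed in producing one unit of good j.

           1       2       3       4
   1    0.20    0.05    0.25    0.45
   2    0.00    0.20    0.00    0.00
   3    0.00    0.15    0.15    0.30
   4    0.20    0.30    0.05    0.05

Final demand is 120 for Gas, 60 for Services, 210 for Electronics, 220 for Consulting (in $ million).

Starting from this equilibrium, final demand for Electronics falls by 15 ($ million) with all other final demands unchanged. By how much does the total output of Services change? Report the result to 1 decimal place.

Δx_2 = 0.0

I − A =
  [   0.80    -0.05    -0.25    -0.45]
  [   0.00     0.80     0.00     0.00]
  [   0.00    -0.15     0.85    -0.30]
  [  -0.20    -0.30    -0.05     0.95]
Compute the cofactors C_ij = (−1)^(i+j)·(3×3 minor ij) of I−A; the adjugate is their transpose:
adj(I−A) = Cᵀ =
  [ 0.634000   0.215875   0.208000   0.366000]
  [ 0.000000   0.542500   0.000000   0.000000]
  [ 0.048000   0.175500   0.536000   0.192000]
  [ 0.136000   0.226000   0.072000   0.544000]
det(I−A) = Σ_j (I−A)_1j·C_1j = (0.80)(0.634000) + (-0.05)(0.000000) + (-0.25)(0.048000) + (-0.45)(0.136000) = 0.4340
(I − A)⁻¹ = adj(I−A) / det(I−A) ≈
  [   1.4608     0.4974     0.4793     0.8433]
  [   0.0000     1.2500     0.0000     0.0000]
  [   0.1106     0.4044     1.2350     0.4424]
  [   0.3134     0.5207     0.1659     1.2535]
Δx = (I − A)⁻¹ Δd with Δd having -15 in the Electronics component and 0 elsewhere.
So Δx_2 = L_23 · (-15), where L_23 = adj(I−A)_23 / det(I−A) = 0.000000 / 0.4340.
Δx_2 = 0.000000 × (-15) / 0.4340 = 0.00 / 0.4340 = 0.0.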